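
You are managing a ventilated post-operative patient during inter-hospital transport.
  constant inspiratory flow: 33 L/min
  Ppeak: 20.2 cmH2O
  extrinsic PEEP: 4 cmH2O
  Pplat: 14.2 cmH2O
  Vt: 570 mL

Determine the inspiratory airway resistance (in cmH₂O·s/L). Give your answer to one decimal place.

10.9

Flow: 33 L/min ÷ 60 = 0.55 L/s.
Raw = (PIP − Pplat) / flow = (20.2 − 14.2) / 0.55 = 6.0 / 0.55 = 10.909 cmH2O·s/L.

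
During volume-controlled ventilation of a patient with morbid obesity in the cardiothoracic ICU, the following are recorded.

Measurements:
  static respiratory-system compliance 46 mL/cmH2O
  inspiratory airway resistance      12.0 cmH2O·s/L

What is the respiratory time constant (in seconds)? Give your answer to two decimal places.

0.55

τ = R × C = 12.0 × 46 mL/cmH2O = 12.0 × 0.046 L/cmH2O = 0.552 s.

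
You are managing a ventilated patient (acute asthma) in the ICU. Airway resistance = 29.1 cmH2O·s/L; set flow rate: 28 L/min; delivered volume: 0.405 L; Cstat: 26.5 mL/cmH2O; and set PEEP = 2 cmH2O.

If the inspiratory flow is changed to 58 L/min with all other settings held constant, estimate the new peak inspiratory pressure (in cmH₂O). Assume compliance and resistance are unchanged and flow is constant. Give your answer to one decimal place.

45.4

Flow: 28 L/min ÷ 60 = 0.4667 L/s.
New flow: 58 L/min ÷ 60 = 0.9667 L/s.
PIP = Vt/C + R·V̇ + PEEP (constant-flow equation of motion).
Only the resistive term changes: ΔPIP = R × ΔV̇ = 29.1 × (0.9667 − 0.4667) = 29.1 × 0.5 = 14.55 cmH2O.
Original PIP = 405/26.5 + 29.1×0.4667 + 2 = 30.864 cmH2O; new PIP = 30.864 + (14.55) = 45.414 cmH2O.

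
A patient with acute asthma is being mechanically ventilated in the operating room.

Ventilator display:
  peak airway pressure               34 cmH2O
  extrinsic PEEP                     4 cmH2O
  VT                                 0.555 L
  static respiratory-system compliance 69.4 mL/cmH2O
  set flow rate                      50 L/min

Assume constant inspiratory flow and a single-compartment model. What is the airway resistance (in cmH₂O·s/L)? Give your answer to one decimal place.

26.4

Flow: 50 L/min ÷ 60 = 0.8333 L/s.
Equation of motion (constant flow): PIP = Vt/C + R·V̇ + PEEP.
R·V̇ = PIP − Vt/C − PEEP = 34 − 555/69.4 − 4 = 34 − 7.997 − 4 = 22.003 cmH2O.
R = 22.003 / 0.8333 = 26.405 cmH2O·s/L.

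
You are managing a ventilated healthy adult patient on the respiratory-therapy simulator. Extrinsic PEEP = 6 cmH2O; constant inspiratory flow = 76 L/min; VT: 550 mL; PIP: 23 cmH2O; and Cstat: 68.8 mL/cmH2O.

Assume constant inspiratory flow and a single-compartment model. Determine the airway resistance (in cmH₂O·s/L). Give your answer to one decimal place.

Flow: 76 L/min ÷ 60 = 1.2667 L/s.
Equation of motion (constant flow): PIP = Vt/C + R·V̇ + PEEP.
R·V̇ = PIP − Vt/C − PEEP = 23 − 550/68.8 − 6 = 23 − 7.994 − 6 = 9.006 cmH2O.
R = 9.006 / 1.2667 = 7.11 cmH2O·s/L.

7.1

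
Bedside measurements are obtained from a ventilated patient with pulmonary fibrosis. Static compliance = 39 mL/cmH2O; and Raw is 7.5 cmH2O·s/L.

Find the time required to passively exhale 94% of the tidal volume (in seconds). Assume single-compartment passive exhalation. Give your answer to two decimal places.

τ = R × C = 7.5 × 39 mL/cmH2O = 7.5 × 0.039 L/cmH2O = 0.2925 s.
Exhaled fraction f = 1 − e^(−t/τ) → t = −τ·ln(1 − f) = −0.2925·ln(0.06) = 0.8229 s.

0.82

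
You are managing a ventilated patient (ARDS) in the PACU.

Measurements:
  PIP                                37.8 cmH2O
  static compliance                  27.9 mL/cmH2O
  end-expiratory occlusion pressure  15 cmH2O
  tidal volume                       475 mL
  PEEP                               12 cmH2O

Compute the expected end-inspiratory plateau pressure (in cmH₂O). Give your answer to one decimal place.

32.0

End-expiratory occlusion gives total PEEP = 15 cmH2O (intrinsic PEEP = 15 − 12 = 3). Use total PEEP for the elastic gradient.
Pplat = PEEPtotal + Vt / Cstat = 15 + 475 / 27.9 = 15 + 17.025 = 32.025 cmH2O.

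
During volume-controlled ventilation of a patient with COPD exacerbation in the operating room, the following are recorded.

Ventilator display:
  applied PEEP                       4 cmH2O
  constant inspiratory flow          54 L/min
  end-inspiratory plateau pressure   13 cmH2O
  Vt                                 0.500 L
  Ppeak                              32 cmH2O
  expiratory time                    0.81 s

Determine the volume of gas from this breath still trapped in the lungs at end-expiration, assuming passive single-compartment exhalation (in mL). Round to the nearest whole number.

Flow: 54 L/min ÷ 60 = 0.9 L/s.
R = (PIP − Pplat)/V̇ = (32 − 13) / 0.9 = 19.0/0.9 = 21.111 cmH2O·s/L.
C = Vt/(Pplat − PEEP) = 500.0 / (13 − 4) = 500.0/9.0 = 55.556 mL/cmH2O.
τ = R × C = 21.111 × 0.05556 L/cmH2O = 1.173 s.
Fraction remaining = e^(−Te/τ) = e^(−0.81/1.173) = 0.5013.
Trapped volume = 500.0 × 0.5013 = 250.65 mL.

251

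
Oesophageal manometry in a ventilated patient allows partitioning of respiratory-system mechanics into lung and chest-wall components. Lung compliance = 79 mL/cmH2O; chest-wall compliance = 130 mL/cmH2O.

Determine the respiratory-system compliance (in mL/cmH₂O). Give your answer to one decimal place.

49.1

Lung and chest wall are elastances in series: 1/Crs = 1/CL + 1/Ccw.
1/Crs = 1/79 + 1/130 = 0.02035.
Crs = 49.14 mL/cmH2O.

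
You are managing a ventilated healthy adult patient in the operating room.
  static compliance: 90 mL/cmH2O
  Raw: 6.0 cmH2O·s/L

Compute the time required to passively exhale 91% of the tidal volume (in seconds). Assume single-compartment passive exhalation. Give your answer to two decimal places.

1.30

τ = R × C = 6.0 × 90 mL/cmH2O = 6.0 × 0.090 L/cmH2O = 0.54 s.
Exhaled fraction f = 1 − e^(−t/τ) → t = −τ·ln(1 − f) = −0.54·ln(0.09) = 1.3 s.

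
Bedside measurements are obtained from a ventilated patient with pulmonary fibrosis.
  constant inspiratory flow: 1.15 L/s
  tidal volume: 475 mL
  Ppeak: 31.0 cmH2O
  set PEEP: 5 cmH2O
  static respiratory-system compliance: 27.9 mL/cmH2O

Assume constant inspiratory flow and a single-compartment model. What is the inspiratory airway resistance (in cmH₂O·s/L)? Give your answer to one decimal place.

Equation of motion (constant flow): PIP = Vt/C + R·V̇ + PEEP.
R·V̇ = PIP − Vt/C − PEEP = 31.0 − 475/27.9 − 5 = 31.0 − 17.025 − 5 = 8.975 cmH2O.
R = 8.975 / 1.15 = 7.804 cmH2O·s/L.

7.8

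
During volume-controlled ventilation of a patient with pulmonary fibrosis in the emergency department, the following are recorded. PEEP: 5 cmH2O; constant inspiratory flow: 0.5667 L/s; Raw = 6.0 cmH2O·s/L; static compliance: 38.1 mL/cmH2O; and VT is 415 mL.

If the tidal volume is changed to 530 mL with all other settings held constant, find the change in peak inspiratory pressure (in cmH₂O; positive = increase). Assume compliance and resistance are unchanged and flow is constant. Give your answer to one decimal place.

3.0

PIP = Vt/C + R·V̇ + PEEP (constant-flow equation of motion).
Only the elastic term changes: ΔPIP = ΔVt / C = (530 − 415) / 38.1 = 3.018 cmH2O.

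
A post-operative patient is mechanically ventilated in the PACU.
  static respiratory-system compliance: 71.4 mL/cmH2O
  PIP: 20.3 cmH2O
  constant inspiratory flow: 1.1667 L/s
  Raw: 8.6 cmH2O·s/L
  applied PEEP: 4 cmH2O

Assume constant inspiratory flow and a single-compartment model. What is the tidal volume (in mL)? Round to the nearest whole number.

447

Equation of motion (constant flow): PIP = Vt/C + R·V̇ + PEEP.
Vt/C = PIP − R·V̇ − PEEP = 20.3 − 10.034 − 4 = 6.266 cmH2O.
Vt = C × 6.266 = 71.4 × 6.266 = 447.39 mL.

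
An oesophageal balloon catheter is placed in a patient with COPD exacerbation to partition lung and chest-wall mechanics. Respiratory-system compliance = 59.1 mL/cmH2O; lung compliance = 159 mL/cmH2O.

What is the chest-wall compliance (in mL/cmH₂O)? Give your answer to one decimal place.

1/Ccw = 1/Crs − 1/CL.
1/Ccw = 1/59.1 − 1/159 = 0.01063.
Ccw = 94.073 mL/cmH2O.

94.1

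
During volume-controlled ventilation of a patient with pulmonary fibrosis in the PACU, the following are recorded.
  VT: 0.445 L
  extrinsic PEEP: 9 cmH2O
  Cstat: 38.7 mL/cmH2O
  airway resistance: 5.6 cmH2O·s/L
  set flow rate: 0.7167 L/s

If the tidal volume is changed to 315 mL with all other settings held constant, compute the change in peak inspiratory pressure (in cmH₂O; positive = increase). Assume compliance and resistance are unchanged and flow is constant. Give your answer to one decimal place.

-3.4

PIP = Vt/C + R·V̇ + PEEP (constant-flow equation of motion).
Only the elastic term changes: ΔPIP = ΔVt / C = (315 − 445) / 38.7 = -3.359 cmH2O.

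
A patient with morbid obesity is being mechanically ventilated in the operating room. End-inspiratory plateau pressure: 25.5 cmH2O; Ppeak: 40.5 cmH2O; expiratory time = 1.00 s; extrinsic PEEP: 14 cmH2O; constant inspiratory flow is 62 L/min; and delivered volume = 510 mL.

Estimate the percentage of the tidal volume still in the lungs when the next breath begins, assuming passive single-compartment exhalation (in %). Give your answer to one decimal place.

21.2

Flow: 62 L/min ÷ 60 = 1.0333 L/s.
R = (PIP − Pplat)/V̇ = (40.5 − 25.5) / 1.0333 = 15.0/1.0333 = 14.517 cmH2O·s/L.
C = Vt/(Pplat − PEEP) = 510.0 / (25.5 − 14) = 510.0/11.5 = 44.348 mL/cmH2O.
τ = R × C = 14.517 × 0.04435 L/cmH2O = 0.6438 s.
Fraction remaining at end-expiration = e^(−Te/τ) = e^(−1.00/0.6438) = 0.2116 → 21.16%.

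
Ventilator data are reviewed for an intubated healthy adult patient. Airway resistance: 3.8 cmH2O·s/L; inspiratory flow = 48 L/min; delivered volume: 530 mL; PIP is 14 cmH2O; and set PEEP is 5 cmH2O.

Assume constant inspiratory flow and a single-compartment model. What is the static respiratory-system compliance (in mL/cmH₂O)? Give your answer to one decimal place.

Flow: 48 L/min ÷ 60 = 0.8 L/s.
Equation of motion (constant flow): PIP = Vt/C + R·V̇ + PEEP.
Vt/C = PIP − R·V̇ − PEEP = 14 − 3.8×0.8 − 5 = 14 − 3.04 − 5 = 5.96 cmH2O.
C = Vt / 5.96 = 530 / 5.96 = 88.926 mL/cmH2O.

88.9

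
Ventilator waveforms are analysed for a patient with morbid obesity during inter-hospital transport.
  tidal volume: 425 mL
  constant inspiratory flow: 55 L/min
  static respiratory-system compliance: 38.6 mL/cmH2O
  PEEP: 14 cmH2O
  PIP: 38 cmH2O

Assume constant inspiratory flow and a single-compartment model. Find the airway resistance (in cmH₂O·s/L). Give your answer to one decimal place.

Flow: 55 L/min ÷ 60 = 0.9167 L/s.
Equation of motion (constant flow): PIP = Vt/C + R·V̇ + PEEP.
R·V̇ = PIP − Vt/C − PEEP = 38 − 425/38.6 − 14 = 38 − 11.01 − 14 = 12.99 cmH2O.
R = 12.99 / 0.9167 = 14.17 cmH2O·s/L.

14.2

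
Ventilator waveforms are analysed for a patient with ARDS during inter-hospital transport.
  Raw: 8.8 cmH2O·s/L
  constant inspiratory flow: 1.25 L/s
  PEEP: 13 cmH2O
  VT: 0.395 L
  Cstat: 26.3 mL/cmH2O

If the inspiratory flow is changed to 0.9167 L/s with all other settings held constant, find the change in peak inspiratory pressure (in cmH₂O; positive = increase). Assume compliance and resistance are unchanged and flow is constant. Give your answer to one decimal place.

PIP = Vt/C + R·V̇ + PEEP (constant-flow equation of motion).
Only the resistive term changes: ΔPIP = R × ΔV̇ = 8.8 × (0.9167 − 1.25) = 8.8 × -0.3333 = -2.933 cmH2O.

-2.9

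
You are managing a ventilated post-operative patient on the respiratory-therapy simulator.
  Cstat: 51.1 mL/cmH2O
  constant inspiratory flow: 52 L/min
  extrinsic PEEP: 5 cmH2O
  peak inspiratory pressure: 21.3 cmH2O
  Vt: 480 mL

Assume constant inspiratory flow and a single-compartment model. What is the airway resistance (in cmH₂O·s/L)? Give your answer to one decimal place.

Flow: 52 L/min ÷ 60 = 0.8667 L/s.
Equation of motion (constant flow): PIP = Vt/C + R·V̇ + PEEP.
R·V̇ = PIP − Vt/C − PEEP = 21.3 − 480/51.1 − 5 = 21.3 − 9.393 − 5 = 6.907 cmH2O.
R = 6.907 / 0.8667 = 7.969 cmH2O·s/L.

8.0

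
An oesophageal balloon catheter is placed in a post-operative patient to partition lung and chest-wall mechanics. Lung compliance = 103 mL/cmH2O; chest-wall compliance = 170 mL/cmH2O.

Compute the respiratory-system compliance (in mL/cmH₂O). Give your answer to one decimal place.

Lung and chest wall are elastances in series: 1/Crs = 1/CL + 1/Ccw.
1/Crs = 1/103 + 1/170 = 0.01559.
Crs = 64.144 mL/cmH2O.

64.1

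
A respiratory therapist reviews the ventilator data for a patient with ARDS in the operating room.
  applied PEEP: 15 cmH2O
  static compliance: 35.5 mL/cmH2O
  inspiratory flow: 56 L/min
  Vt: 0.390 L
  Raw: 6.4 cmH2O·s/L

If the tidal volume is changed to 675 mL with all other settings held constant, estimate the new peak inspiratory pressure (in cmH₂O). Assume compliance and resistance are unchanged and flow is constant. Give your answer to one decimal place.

40.0

Flow: 56 L/min ÷ 60 = 0.9333 L/s.
PIP = Vt/C + R·V̇ + PEEP (constant-flow equation of motion).
Only the elastic term changes: ΔPIP = ΔVt / C = (675 − 390) / 35.5 = 8.028 cmH2O.
Original PIP = 390/35.5 + 6.4×0.9333 + 15 = 31.959 cmH2O; new PIP = 31.959 + (8.028) = 39.987 cmH2O.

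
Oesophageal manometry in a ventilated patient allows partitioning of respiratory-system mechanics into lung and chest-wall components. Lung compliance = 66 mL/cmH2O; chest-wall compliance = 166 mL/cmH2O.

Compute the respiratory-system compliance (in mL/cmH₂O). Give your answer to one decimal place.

47.2

Lung and chest wall are elastances in series: 1/Crs = 1/CL + 1/Ccw.
1/Crs = 1/66 + 1/166 = 0.02118.
Crs = 47.214 mL/cmH2O.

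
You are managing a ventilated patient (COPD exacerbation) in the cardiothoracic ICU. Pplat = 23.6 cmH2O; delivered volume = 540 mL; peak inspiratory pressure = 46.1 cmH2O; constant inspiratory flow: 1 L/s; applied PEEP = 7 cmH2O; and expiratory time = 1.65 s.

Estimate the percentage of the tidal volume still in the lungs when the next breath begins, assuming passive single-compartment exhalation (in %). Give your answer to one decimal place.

R = (PIP − Pplat)/V̇ = (46.1 − 23.6) / 1 = 22.5/1 = 22.5 cmH2O·s/L.
C = Vt/(Pplat − PEEP) = 540.0 / (23.6 − 7) = 540.0/16.6 = 32.53 mL/cmH2O.
τ = R × C = 22.5 × 0.03253 L/cmH2O = 0.7319 s.
Fraction remaining at end-expiration = e^(−Te/τ) = e^(−1.65/0.7319) = 0.1049 → 10.49%.

10.5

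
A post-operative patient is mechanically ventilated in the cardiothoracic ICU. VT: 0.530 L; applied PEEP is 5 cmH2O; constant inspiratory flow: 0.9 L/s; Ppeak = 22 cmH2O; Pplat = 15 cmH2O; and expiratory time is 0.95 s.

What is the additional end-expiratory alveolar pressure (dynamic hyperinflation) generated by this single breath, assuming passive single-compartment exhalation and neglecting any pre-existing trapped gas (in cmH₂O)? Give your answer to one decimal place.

R = (PIP − Pplat)/V̇ = (22 − 15) / 0.9 = 7.0/0.9 = 7.778 cmH2O·s/L.
C = Vt/(Pplat − PEEP) = 530.0 / (15 − 5) = 530.0/10.0 = 53.0 mL/cmH2O.
τ = R × C = 7.778 × 0.053 L/cmH2O = 0.4122 s.
Fraction remaining = e^(−Te/τ) = e^(−0.95/0.4122) = 0.09979; trapped volume = 530.0 × 0.09979 = 52.889 mL.
Additional alveolar pressure from trapping ≈ V_trapped / C = 52.889 / 53.0 = 0.9979 cmH2O.

1.0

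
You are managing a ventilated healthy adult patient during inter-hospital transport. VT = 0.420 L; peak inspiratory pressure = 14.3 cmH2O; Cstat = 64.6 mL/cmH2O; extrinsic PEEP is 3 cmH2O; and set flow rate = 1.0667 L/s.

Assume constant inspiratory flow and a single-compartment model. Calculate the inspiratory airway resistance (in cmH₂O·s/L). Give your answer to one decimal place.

4.5

Equation of motion (constant flow): PIP = Vt/C + R·V̇ + PEEP.
R·V̇ = PIP − Vt/C − PEEP = 14.3 − 420/64.6 − 3 = 14.3 − 6.502 − 3 = 4.798 cmH2O.
R = 4.798 / 1.0667 = 4.498 cmH2O·s/L.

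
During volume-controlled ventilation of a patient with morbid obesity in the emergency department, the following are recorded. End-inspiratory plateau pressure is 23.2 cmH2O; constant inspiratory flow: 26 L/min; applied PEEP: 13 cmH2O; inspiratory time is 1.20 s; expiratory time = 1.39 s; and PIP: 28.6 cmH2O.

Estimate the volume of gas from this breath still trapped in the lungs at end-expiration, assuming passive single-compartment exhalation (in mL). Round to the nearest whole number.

58

Flow: 26 L/min ÷ 60 = 0.4333 L/s.
Vt = flow × Ti = 0.4333 L/s × 1.20 s × 1000 mL/L = 519.96 mL.
R = (PIP − Pplat)/V̇ = (28.6 − 23.2) / 0.4333 = 5.4/0.4333 = 12.462 cmH2O·s/L.
C = Vt/(Pplat − PEEP) = 519.96 / (23.2 − 13) = 519.96/10.2 = 50.976 mL/cmH2O.
τ = R × C = 12.462 × 0.05098 L/cmH2O = 0.6353 s.
Fraction remaining = e^(−Te/τ) = e^(−1.39/0.6353) = 0.1121.
Trapped volume = 519.96 × 0.1121 = 58.288 mL.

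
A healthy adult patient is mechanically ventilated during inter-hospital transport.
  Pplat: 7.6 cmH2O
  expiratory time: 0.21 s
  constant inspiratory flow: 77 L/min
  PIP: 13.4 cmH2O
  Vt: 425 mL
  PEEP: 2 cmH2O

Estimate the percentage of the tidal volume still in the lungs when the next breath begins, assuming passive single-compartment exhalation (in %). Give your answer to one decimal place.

Flow: 77 L/min ÷ 60 = 1.2833 L/s.
R = (PIP − Pplat)/V̇ = (13.4 − 7.6) / 1.2833 = 5.8/1.2833 = 4.52 cmH2O·s/L.
C = Vt/(Pplat − PEEP) = 425.0 / (7.6 − 2) = 425.0/5.6 = 75.893 mL/cmH2O.
τ = R × C = 4.52 × 0.07589 L/cmH2O = 0.343 s.
Fraction remaining at end-expiration = e^(−Te/τ) = e^(−0.21/0.343) = 0.5421 → 54.21%.

54.2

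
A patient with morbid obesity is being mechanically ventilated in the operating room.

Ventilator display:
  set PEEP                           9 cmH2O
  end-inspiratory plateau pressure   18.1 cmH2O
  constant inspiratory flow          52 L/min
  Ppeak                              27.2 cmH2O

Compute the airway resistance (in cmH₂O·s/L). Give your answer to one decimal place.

10.5

Flow: 52 L/min ÷ 60 = 0.8667 L/s.
Raw = (PIP − Pplat) / flow = (27.2 − 18.1) / 0.8667 = 9.1 / 0.8667 = 10.5 cmH2O·s/L.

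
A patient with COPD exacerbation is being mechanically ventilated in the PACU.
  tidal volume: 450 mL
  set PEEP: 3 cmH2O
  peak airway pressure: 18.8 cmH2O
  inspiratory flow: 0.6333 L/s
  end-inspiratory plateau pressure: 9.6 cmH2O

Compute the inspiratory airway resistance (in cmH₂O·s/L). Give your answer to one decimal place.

14.5

Raw = (PIP − Pplat) / flow = (18.8 − 9.6) / 0.6333 = 9.2 / 0.6333 = 14.527 cmH2O·s/L.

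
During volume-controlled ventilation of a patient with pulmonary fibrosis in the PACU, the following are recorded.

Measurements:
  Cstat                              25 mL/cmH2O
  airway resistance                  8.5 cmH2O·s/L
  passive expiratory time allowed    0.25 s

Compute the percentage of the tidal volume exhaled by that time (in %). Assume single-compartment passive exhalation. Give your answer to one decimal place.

τ = R × C = 8.5 × 25 mL/cmH2O = 8.5 × 0.025 L/cmH2O = 0.2125 s.
Passive exhalation: V(t)/V₀ = e^(−t/τ) = e^(−0.25/0.2125) = 0.3084.
Fraction exhaled = 1 − 0.3084 = 0.6916 → 69.16%.

69.2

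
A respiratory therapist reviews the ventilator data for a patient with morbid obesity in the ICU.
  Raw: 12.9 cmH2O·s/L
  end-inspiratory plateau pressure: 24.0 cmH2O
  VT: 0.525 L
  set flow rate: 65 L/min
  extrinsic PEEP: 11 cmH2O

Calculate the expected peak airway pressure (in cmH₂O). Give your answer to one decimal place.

Flow: 65 L/min ÷ 60 = 1.0833 L/s.
PIP = Pplat + Raw × flow = 24.0 + 12.9 × 1.0833 = 24.0 + 13.975 = 37.975 cmH2O.

38.0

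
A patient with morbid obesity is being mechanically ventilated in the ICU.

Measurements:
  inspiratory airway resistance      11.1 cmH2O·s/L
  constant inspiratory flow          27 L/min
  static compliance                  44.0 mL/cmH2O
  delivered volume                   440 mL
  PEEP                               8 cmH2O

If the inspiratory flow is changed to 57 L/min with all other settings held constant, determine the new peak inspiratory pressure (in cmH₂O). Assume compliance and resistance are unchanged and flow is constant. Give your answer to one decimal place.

Flow: 27 L/min ÷ 60 = 0.45 L/s.
New flow: 57 L/min ÷ 60 = 0.95 L/s.
PIP = Vt/C + R·V̇ + PEEP (constant-flow equation of motion).
Only the resistive term changes: ΔPIP = R × ΔV̇ = 11.1 × (0.95 − 0.45) = 11.1 × 0.5 = 5.55 cmH2O.
Original PIP = 440/44.0 + 11.1×0.45 + 8 = 22.995 cmH2O; new PIP = 22.995 + (5.55) = 28.545 cmH2O.

28.5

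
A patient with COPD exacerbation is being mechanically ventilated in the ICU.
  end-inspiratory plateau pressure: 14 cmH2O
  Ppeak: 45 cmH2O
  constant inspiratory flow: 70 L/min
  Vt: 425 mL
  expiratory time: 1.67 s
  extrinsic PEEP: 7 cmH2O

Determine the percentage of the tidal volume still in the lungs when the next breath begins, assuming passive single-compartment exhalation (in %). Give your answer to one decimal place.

Flow: 70 L/min ÷ 60 = 1.1667 L/s.
R = (PIP − Pplat)/V̇ = (45 − 14) / 1.1667 = 31.0/1.1667 = 26.571 cmH2O·s/L.
C = Vt/(Pplat − PEEP) = 425.0 / (14 − 7) = 425.0/7.0 = 60.714 mL/cmH2O.
τ = R × C = 26.571 × 0.06071 L/cmH2O = 1.613 s.
Fraction remaining at end-expiration = e^(−Te/τ) = e^(−1.67/1.613) = 0.3551 → 35.51%.

35.5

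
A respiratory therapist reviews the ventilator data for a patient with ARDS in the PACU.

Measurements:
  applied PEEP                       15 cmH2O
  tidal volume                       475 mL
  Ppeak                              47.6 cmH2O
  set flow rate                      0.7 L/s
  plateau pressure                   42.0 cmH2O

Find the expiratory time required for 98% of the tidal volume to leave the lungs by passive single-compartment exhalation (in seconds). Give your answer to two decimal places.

0.55

R = (PIP − Pplat)/V̇ = (47.6 − 42.0) / 0.7 = 5.6/0.7 = 8.0 cmH2O·s/L.
C = Vt/(Pplat − PEEP) = 475.0 / (42.0 − 15) = 475.0/27.0 = 17.593 mL/cmH2O.
τ = R × C = 8.0 × 0.01759 L/cmH2O = 0.1407 s.
t = −τ·ln(1 − 0.98) = −0.1407·ln(0.02) = 0.5504 s.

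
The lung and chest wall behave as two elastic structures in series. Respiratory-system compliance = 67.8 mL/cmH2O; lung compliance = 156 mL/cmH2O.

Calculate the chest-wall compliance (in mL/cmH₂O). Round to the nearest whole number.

1/Ccw = 1/Crs − 1/CL.
1/Ccw = 1/67.8 − 1/156 = 0.008339.
Ccw = 119.92 mL/cmH2O.

120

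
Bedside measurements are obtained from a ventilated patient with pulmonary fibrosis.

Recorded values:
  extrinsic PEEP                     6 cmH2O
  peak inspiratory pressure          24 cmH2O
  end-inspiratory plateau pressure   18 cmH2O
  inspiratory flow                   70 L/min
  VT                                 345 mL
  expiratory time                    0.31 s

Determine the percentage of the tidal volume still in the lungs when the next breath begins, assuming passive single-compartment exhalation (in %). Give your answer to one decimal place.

12.3

Flow: 70 L/min ÷ 60 = 1.1667 L/s.
R = (PIP − Pplat)/V̇ = (24 − 18) / 1.1667 = 6.0/1.1667 = 5.143 cmH2O·s/L.
C = Vt/(Pplat − PEEP) = 345.0 / (18 − 6) = 345.0/12.0 = 28.75 mL/cmH2O.
τ = R × C = 5.143 × 0.02875 L/cmH2O = 0.1479 s.
Fraction remaining at end-expiration = e^(−Te/τ) = e^(−0.31/0.1479) = 0.1229 → 12.29%.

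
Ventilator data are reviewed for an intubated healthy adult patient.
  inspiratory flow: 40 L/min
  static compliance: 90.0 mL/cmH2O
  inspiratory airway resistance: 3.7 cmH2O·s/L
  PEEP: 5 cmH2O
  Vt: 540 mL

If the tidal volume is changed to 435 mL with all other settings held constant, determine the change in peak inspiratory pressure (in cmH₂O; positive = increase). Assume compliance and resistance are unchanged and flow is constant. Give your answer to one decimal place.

PIP = Vt/C + R·V̇ + PEEP (constant-flow equation of motion).
Only the elastic term changes: ΔPIP = ΔVt / C = (435 − 540) / 90.0 = -1.167 cmH2O.

-1.2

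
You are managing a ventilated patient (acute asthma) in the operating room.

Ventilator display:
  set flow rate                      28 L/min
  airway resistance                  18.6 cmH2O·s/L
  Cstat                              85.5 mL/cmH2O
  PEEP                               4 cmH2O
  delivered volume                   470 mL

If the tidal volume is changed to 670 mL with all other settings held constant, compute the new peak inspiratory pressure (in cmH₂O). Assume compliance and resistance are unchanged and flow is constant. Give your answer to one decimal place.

Flow: 28 L/min ÷ 60 = 0.4667 L/s.
PIP = Vt/C + R·V̇ + PEEP (constant-flow equation of motion).
Only the elastic term changes: ΔPIP = ΔVt / C = (670 − 470) / 85.5 = 2.339 cmH2O.
Original PIP = 470/85.5 + 18.6×0.4667 + 4 = 18.178 cmH2O; new PIP = 18.178 + (2.339) = 20.517 cmH2O.

20.5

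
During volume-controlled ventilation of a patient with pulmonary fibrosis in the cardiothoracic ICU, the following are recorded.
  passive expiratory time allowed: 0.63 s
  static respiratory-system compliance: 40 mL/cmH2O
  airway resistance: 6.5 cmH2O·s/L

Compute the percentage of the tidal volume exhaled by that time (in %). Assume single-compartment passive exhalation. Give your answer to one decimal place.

91.1

τ = R × C = 6.5 × 40 mL/cmH2O = 6.5 × 0.040 L/cmH2O = 0.26 s.
Passive exhalation: V(t)/V₀ = e^(−t/τ) = e^(−0.63/0.26) = 0.08865.
Fraction exhaled = 1 − 0.08865 = 0.9114 → 91.14%.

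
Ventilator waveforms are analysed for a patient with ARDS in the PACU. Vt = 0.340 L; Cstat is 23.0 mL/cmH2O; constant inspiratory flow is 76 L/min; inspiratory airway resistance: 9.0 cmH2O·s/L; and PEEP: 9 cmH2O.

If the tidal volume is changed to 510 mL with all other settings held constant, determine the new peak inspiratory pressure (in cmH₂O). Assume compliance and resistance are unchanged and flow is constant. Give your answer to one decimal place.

Flow: 76 L/min ÷ 60 = 1.2667 L/s.
PIP = Vt/C + R·V̇ + PEEP (constant-flow equation of motion).
Only the elastic term changes: ΔPIP = ΔVt / C = (510 − 340) / 23.0 = 7.391 cmH2O.
Original PIP = 340/23.0 + 9.0×1.2667 + 9 = 35.183 cmH2O; new PIP = 35.183 + (7.391) = 42.574 cmH2O.

42.6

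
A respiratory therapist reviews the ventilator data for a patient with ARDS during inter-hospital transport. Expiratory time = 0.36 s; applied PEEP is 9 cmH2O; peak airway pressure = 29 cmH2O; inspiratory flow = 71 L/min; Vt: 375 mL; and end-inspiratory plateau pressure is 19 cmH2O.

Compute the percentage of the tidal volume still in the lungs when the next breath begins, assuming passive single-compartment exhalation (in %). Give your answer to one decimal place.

Flow: 71 L/min ÷ 60 = 1.1833 L/s.
R = (PIP − Pplat)/V̇ = (29 − 19) / 1.1833 = 10.0/1.1833 = 8.451 cmH2O·s/L.
C = Vt/(Pplat − PEEP) = 375.0 / (19 − 9) = 375.0/10.0 = 37.5 mL/cmH2O.
τ = R × C = 8.451 × 0.0375 L/cmH2O = 0.3169 s.
Fraction remaining at end-expiration = e^(−Te/τ) = e^(−0.36/0.3169) = 0.3211 → 32.11%.

32.1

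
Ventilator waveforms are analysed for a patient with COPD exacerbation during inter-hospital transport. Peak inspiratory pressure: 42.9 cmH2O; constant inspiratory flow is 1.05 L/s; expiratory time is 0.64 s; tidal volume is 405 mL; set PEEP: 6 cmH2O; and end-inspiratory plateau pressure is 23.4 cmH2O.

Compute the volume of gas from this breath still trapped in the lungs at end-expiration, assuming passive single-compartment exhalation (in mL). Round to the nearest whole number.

92

R = (PIP − Pplat)/V̇ = (42.9 − 23.4) / 1.05 = 19.5/1.05 = 18.571 cmH2O·s/L.
C = Vt/(Pplat − PEEP) = 405.0 / (23.4 − 6) = 405.0/17.4 = 23.276 mL/cmH2O.
τ = R × C = 18.571 × 0.02328 L/cmH2O = 0.4323 s.
Fraction remaining = e^(−Te/τ) = e^(−0.64/0.4323) = 0.2275.
Trapped volume = 405.0 × 0.2275 = 92.138 mL.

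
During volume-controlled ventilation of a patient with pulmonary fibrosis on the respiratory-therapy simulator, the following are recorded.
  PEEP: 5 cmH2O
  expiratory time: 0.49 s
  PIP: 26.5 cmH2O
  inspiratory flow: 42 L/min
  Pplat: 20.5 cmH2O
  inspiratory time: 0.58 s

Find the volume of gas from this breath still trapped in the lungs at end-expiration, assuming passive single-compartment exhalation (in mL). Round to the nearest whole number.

Flow: 42 L/min ÷ 60 = 0.7 L/s.
Vt = flow × Ti = 0.7 L/s × 0.58 s × 1000 mL/L = 406.0 mL.
R = (PIP − Pplat)/V̇ = (26.5 − 20.5) / 0.7 = 6.0/0.7 = 8.571 cmH2O·s/L.
C = Vt/(Pplat − PEEP) = 406.0 / (20.5 − 5) = 406.0/15.5 = 26.194 mL/cmH2O.
τ = R × C = 8.571 × 0.02619 L/cmH2O = 0.2245 s.
Fraction remaining = e^(−Te/τ) = e^(−0.49/0.2245) = 0.1127.
Trapped volume = 406.0 × 0.1127 = 45.756 mL.

46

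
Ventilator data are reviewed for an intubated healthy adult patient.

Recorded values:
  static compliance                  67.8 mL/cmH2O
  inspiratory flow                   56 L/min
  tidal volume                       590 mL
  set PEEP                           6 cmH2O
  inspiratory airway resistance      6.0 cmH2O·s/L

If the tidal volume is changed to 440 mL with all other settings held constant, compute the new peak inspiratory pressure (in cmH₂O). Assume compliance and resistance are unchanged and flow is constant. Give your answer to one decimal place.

Flow: 56 L/min ÷ 60 = 0.9333 L/s.
PIP = Vt/C + R·V̇ + PEEP (constant-flow equation of motion).
Only the elastic term changes: ΔPIP = ΔVt / C = (440 − 590) / 67.8 = -2.212 cmH2O.
Original PIP = 590/67.8 + 6.0×0.9333 + 6 = 20.302 cmH2O; new PIP = 20.302 + (-2.212) = 18.09 cmH2O.

18.1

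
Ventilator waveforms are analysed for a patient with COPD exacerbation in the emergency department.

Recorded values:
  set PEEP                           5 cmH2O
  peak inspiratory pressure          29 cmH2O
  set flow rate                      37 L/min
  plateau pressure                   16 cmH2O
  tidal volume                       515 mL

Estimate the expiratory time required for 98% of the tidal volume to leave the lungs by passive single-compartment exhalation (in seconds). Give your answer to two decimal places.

Flow: 37 L/min ÷ 60 = 0.6167 L/s.
R = (PIP − Pplat)/V̇ = (29 − 16) / 0.6167 = 13.0/0.6167 = 21.08 cmH2O·s/L.
C = Vt/(Pplat − PEEP) = 515.0 / (16 − 5) = 515.0/11.0 = 46.818 mL/cmH2O.
τ = R × C = 21.08 × 0.04682 L/cmH2O = 0.987 s.
t = −τ·ln(1 − 0.98) = −0.987·ln(0.02) = 3.861 s.

3.86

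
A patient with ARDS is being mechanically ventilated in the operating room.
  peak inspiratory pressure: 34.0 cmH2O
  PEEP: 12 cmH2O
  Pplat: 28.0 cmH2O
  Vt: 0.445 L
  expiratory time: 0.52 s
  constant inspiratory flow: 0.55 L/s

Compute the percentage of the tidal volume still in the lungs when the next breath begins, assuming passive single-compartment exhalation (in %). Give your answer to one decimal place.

18.0

R = (PIP − Pplat)/V̇ = (34.0 − 28.0) / 0.55 = 6.0/0.55 = 10.909 cmH2O·s/L.
C = Vt/(Pplat − PEEP) = 445.0 / (28.0 − 12) = 445.0/16.0 = 27.813 mL/cmH2O.
τ = R × C = 10.909 × 0.02781 L/cmH2O = 0.3034 s.
Fraction remaining at end-expiration = e^(−Te/τ) = e^(−0.52/0.3034) = 0.1802 → 18.02%.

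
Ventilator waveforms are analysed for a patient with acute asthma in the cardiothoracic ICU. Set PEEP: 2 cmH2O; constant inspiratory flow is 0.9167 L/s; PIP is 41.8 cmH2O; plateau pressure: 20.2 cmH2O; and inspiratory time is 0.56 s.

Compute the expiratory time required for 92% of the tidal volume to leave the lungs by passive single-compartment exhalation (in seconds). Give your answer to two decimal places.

1.68

Vt = flow × Ti = 0.9167 L/s × 0.56 s × 1000 mL/L = 513.35 mL.
R = (PIP − Pplat)/V̇ = (41.8 − 20.2) / 0.9167 = 21.6/0.9167 = 23.563 cmH2O·s/L.
C = Vt/(Pplat − PEEP) = 513.35 / (20.2 − 2) = 513.35/18.2 = 28.206 mL/cmH2O.
τ = R × C = 23.563 × 0.02821 L/cmH2O = 0.6647 s.
t = −τ·ln(1 − 0.92) = −0.6647·ln(0.08) = 1.679 s.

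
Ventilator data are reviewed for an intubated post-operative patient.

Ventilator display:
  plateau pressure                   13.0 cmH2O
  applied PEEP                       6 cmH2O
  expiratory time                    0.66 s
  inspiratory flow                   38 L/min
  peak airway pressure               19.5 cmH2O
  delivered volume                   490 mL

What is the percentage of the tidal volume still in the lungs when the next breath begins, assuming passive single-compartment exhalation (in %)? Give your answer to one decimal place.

39.9

Flow: 38 L/min ÷ 60 = 0.6333 L/s.
R = (PIP − Pplat)/V̇ = (19.5 − 13.0) / 0.6333 = 6.5/0.6333 = 10.264 cmH2O·s/L.
C = Vt/(Pplat − PEEP) = 490.0 / (13.0 − 6) = 490.0/7.0 = 70.0 mL/cmH2O.
τ = R × C = 10.264 × 0.07 L/cmH2O = 0.7185 s.
Fraction remaining at end-expiration = e^(−Te/τ) = e^(−0.66/0.7185) = 0.3991 → 39.91%.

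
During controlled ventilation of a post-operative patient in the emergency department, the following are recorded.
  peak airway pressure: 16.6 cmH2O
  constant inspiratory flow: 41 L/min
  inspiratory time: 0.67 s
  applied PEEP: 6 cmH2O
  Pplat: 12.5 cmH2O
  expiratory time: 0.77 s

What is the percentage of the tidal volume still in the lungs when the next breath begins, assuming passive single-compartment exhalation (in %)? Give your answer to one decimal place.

16.2

Flow: 41 L/min ÷ 60 = 0.6833 L/s.
Vt = flow × Ti = 0.6833 L/s × 0.67 s × 1000 mL/L = 457.81 mL.
R = (PIP − Pplat)/V̇ = (16.6 − 12.5) / 0.6833 = 4.1/0.6833 = 6.0 cmH2O·s/L.
C = Vt/(Pplat − PEEP) = 457.81 / (12.5 − 6) = 457.81/6.5 = 70.432 mL/cmH2O.
τ = R × C = 6.0 × 0.07043 L/cmH2O = 0.4226 s.
Fraction remaining at end-expiration = e^(−Te/τ) = e^(−0.77/0.4226) = 0.1617 → 16.17%.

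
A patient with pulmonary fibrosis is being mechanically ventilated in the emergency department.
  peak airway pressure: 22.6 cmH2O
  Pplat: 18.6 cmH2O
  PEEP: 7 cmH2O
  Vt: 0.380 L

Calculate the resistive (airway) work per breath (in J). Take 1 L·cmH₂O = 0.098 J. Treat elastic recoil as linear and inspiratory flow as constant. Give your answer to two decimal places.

0.15

With constant inspiratory flow the resistive pressure is constant at PIP − Pplat = 22.6 − 18.6 = 4.0 cmH2O, so resistive work = 4.0 × 0.380 = 1.52 L·cmH2O.
× 0.098 J/(L·cmH2O) → 0.149 J.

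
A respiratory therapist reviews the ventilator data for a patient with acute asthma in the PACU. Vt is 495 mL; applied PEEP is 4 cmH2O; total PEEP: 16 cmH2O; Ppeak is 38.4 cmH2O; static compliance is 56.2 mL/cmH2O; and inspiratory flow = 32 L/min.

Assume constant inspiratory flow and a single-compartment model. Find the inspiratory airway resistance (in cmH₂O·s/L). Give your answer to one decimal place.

25.5

Flow: 32 L/min ÷ 60 = 0.5333 L/s.
Total PEEP = 16 cmH2O (set 4 + intrinsic 12); this is the baseline alveolar pressure.
Equation of motion (constant flow): PIP = Vt/C + R·V̇ + PEEP.
R·V̇ = PIP − Vt/C − PEEP = 38.4 − 495/56.2 − 16 = 38.4 − 8.808 − 16 = 13.592 cmH2O.
R = 13.592 / 0.5333 = 25.487 cmH2O·s/L.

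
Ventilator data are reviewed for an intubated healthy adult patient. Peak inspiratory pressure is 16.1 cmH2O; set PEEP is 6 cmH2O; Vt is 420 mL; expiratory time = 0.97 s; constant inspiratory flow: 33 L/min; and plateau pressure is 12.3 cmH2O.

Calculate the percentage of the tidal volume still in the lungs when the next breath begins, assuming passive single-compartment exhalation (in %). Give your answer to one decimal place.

12.2

Flow: 33 L/min ÷ 60 = 0.55 L/s.
R = (PIP − Pplat)/V̇ = (16.1 − 12.3) / 0.55 = 3.8/0.55 = 6.909 cmH2O·s/L.
C = Vt/(Pplat − PEEP) = 420.0 / (12.3 − 6) = 420.0/6.3 = 66.667 mL/cmH2O.
τ = R × C = 6.909 × 0.06667 L/cmH2O = 0.4606 s.
Fraction remaining at end-expiration = e^(−Te/τ) = e^(−0.97/0.4606) = 0.1217 → 12.17%.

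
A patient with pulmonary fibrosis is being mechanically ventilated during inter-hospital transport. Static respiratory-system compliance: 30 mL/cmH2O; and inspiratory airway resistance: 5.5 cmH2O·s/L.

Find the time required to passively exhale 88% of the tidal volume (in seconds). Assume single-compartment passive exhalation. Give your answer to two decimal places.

τ = R × C = 5.5 × 30 mL/cmH2O = 5.5 × 0.030 L/cmH2O = 0.165 s.
Exhaled fraction f = 1 − e^(−t/τ) → t = −τ·ln(1 − f) = −0.165·ln(0.12) = 0.3498 s.

0.35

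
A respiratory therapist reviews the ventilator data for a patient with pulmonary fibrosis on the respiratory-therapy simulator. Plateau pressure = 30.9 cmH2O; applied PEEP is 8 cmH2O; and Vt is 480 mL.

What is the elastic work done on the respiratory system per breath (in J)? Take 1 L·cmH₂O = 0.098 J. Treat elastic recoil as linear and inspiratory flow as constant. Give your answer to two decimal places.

Elastic work ≈ ½ × (Pplat − PEEP) × Vt = 0.5 × (30.9 − 8) × 0.480 L = 0.5 × 22.9 × 0.480 = 5.496 L·cmH2O.
× 0.098 J/(L·cmH2O) → 0.5386 J.

0.54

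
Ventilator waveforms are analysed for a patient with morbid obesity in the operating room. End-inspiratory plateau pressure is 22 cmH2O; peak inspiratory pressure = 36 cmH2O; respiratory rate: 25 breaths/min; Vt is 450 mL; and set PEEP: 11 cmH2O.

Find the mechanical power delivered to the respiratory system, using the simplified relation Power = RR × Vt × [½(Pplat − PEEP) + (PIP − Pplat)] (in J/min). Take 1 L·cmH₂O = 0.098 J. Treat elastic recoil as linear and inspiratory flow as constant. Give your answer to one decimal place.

Per-breath work = Vt × [½(Pplat−PEEP) + (PIP−Pplat)] = 0.450 × [0.5×11.0 + 14.0] = 0.450 × 19.5 = 8.775 L·cmH2O.
Power = 25 × 8.775 = 219.38 L·cmH2O/min.
× 0.098 J/(L·cmH2O) → 21.499 J/min.

21.5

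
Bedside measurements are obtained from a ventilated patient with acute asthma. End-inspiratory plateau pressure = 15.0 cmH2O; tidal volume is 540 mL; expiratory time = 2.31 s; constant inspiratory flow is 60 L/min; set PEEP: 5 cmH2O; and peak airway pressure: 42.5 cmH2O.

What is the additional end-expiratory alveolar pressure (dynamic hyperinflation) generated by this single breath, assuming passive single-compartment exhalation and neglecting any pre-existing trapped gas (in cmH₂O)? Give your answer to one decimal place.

2.1

Flow: 60 L/min ÷ 60 = 1 L/s.
R = (PIP − Pplat)/V̇ = (42.5 − 15.0) / 1 = 27.5/1 = 27.5 cmH2O·s/L.
C = Vt/(Pplat − PEEP) = 540.0 / (15.0 − 5) = 540.0/10.0 = 54.0 mL/cmH2O.
τ = R × C = 27.5 × 0.054 L/cmH2O = 1.485 s.
Fraction remaining = e^(−Te/τ) = e^(−2.31/1.485) = 0.2111; trapped volume = 540.0 × 0.2111 = 113.99 mL.
Additional alveolar pressure from trapping ≈ V_trapped / C = 113.99 / 54.0 = 2.111 cmH2O.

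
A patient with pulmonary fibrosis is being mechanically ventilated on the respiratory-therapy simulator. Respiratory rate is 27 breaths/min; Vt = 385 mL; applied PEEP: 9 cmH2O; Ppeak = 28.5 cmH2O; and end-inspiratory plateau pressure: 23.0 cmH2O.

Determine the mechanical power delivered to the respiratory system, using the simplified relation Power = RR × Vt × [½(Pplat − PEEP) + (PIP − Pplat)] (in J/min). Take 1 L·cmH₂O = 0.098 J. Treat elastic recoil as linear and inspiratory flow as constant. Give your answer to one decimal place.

12.7

Per-breath work = Vt × [½(Pplat−PEEP) + (PIP−Pplat)] = 0.385 × [0.5×14.0 + 5.5] = 0.385 × 12.5 = 4.813 L·cmH2O.
Power = 27 × 4.813 = 129.95 L·cmH2O/min.
× 0.098 J/(L·cmH2O) → 12.735 J/min.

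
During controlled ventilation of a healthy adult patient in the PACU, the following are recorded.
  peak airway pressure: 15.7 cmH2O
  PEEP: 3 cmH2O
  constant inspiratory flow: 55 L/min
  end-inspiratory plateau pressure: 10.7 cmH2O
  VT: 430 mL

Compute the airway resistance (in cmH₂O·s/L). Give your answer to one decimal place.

5.5

Flow: 55 L/min ÷ 60 = 0.9167 L/s.
Raw = (PIP − Pplat) / flow = (15.7 − 10.7) / 0.9167 = 5.0 / 0.9167 = 5.454 cmH2O·s/L.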